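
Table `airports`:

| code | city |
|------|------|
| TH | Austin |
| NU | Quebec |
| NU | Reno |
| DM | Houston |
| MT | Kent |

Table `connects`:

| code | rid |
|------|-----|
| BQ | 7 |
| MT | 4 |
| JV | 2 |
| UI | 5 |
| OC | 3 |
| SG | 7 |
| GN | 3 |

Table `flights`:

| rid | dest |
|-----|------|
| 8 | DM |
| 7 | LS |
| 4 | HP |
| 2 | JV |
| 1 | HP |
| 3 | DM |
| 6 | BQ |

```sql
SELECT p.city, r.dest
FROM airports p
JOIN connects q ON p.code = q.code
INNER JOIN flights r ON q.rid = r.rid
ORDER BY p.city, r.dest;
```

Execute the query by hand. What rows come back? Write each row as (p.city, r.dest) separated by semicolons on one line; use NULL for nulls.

Step 1 — p INNER JOIN q on code → 1 row(s).
Then INNER JOIN `flights r` on rid: keep only rows whose q.rid appears in r.

(Kent, HP)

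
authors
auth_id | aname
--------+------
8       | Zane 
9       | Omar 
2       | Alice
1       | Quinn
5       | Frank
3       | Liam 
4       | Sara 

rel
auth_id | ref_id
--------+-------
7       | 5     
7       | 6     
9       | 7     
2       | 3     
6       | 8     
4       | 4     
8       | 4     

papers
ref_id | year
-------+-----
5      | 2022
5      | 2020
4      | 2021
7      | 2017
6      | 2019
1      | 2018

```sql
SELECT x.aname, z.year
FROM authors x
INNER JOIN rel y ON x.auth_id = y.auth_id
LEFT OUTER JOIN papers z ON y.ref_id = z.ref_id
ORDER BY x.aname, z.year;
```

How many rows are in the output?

Step 1 — x INNER JOIN y on auth_id → 4 row(s).
Then LEFT JOIN `papers z` on ref_id: each of those 4 rows is kept; rows whose y.ref_id has no match in z get NULL for z's columns.
Result: 4 row(s).

4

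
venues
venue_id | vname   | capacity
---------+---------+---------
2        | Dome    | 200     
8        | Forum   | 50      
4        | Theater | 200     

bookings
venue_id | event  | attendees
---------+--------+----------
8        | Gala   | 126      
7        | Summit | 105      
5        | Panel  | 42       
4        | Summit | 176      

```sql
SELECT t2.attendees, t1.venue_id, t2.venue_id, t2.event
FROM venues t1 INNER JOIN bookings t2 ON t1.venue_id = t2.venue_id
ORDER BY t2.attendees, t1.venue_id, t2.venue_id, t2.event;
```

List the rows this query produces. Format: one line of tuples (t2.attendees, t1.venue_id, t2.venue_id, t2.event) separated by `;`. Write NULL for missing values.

INNER JOIN keeps only pairs where the ON condition holds.
Matching on t1.venue_id = t2.venue_id.
- t1 row (venue_id=2): no match → dropped.
- t1 row (venue_id=8): matches 1 t2 row(s) → 1 output row(s).
- t1 row (venue_id=4): matches 1 t2 row(s) → 1 output row(s).
After projecting and ordering:
t2.attendees | t1.venue_id | t2.venue_id | t2.event
126 | 8 | 8 | Gala
176 | 4 | 4 | Summit

(126, 8, 8, Gala); (176, 4, 4, Summit)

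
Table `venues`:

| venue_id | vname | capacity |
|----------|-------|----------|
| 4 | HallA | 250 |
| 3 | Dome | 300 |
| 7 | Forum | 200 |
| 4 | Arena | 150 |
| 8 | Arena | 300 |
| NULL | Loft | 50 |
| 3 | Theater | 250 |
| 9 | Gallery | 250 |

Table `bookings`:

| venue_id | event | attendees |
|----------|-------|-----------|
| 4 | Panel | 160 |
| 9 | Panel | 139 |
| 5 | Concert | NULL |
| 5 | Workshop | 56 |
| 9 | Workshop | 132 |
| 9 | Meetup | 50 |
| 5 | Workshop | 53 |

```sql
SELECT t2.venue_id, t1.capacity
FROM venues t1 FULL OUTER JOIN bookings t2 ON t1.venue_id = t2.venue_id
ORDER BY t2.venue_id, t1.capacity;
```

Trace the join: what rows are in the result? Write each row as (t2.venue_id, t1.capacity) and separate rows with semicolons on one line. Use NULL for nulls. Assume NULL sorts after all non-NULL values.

FULL OUTER JOIN keeps every row from both sides; unmatched rows get NULL for the other side's columns.
Matching on t1.venue_id = t2.venue_id. A NULL in a compared column never satisfies the condition.
Matched pairs: 5; unmatched t1 rows kept: 5; unmatched t2 rows kept: 3.

(4, 150); (4, 250); (5, NULL); (5, NULL); (5, NULL); (9, 250); (9, 250); (9, 250); (NULL, 50); (NULL, 200); (NULL, 250); (NULL, 300); (NULL, 300)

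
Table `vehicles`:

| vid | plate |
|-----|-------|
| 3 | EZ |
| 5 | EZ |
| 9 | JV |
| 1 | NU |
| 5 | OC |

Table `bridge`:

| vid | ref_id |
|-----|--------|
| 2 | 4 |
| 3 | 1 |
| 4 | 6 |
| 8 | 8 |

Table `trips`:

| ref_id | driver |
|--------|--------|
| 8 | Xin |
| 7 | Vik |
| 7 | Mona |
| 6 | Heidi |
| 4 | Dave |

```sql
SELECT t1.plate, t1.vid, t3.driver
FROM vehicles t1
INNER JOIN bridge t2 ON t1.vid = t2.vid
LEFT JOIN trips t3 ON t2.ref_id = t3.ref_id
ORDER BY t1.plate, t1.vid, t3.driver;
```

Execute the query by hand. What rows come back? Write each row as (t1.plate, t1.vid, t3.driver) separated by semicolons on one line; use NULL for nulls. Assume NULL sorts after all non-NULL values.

(EZ, 3, NULL)

Joins associate left-to-right: vehicles INNER JOIN bridge on vid gives 1 intermediate row(s).
Then LEFT JOIN `trips t3` on ref_id: each of those 1 rows is kept; rows whose t2.ref_id has no match in t3 get NULL for t3's columns.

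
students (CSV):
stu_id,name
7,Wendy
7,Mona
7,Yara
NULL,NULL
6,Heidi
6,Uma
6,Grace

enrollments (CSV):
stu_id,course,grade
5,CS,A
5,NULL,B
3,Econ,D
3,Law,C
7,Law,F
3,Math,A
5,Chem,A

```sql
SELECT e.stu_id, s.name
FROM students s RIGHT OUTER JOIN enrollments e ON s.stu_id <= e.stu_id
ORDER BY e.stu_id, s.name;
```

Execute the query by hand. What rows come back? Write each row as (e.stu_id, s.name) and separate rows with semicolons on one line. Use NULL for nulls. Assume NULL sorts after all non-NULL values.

RIGHT JOIN keeps every row from `enrollments`; unmatched rows get NULL for `students`'s columns.
Matching on s.stu_id <= e.stu_id. A NULL in a compared column never satisfies the condition.
- s row (stu_id=7): matches 1 e row(s) → 1 output row(s).
- s row (stu_id=7): matches 1 e row(s) → 1 output row(s).
- s row (stu_id=7): matches 1 e row(s) → 1 output row(s).
- s row (stu_id=NULL): no match.
- s row (stu_id=6): matches 1 e row(s) → 1 output row(s).
- s row (stu_id=6): matches 1 e row(s) → 1 output row(s).
- s row (stu_id=6): matches 1 e row(s) → 1 output row(s).
- 6 e row(s) had no s match → kept, s columns NULL.

(3, NULL); (3, NULL); (3, NULL); (5, NULL); (5, NULL); (5, NULL); (7, Grace); (7, Heidi); (7, Mona); (7, Uma); (7, Wendy); (7, Yara)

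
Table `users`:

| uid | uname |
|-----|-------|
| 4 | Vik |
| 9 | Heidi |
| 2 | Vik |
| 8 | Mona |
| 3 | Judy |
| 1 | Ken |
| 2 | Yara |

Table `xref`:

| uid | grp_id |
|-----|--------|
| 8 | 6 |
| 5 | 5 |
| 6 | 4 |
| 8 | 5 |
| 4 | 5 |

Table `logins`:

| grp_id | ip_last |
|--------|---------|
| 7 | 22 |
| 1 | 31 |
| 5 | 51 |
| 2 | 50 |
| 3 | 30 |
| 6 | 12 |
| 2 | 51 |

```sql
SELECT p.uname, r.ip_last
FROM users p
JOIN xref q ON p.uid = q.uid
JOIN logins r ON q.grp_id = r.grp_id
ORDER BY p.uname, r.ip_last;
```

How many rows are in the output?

3

Evaluate left to right. First `users p INNER JOIN xref q` on uid: 3 row(s).
Then INNER JOIN `logins r` on grp_id: keep only rows whose q.grp_id appears in r.
Result: 3 row(s).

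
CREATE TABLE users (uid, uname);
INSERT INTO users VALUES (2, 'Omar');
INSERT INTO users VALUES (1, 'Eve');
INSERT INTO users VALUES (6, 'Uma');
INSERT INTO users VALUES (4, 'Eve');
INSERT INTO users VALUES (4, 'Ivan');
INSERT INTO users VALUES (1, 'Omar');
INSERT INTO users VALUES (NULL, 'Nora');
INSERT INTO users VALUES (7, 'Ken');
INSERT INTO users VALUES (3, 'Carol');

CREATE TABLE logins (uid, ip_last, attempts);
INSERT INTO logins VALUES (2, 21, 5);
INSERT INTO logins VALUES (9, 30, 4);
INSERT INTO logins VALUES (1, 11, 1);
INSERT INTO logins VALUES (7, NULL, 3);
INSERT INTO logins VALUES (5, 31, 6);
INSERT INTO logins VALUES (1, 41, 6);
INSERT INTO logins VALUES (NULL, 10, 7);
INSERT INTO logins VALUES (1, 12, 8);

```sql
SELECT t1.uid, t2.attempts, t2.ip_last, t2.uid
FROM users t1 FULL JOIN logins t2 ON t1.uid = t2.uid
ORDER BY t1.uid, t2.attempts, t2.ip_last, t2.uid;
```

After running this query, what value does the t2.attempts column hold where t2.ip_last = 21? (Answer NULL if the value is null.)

FULL OUTER JOIN keeps every row from both sides; unmatched rows get NULL for the other side's columns.
Matching on t1.uid = t2.uid. A NULL in a compared column never satisfies the condition.
- t1 row (uid=2): matches 1 t2 row(s) → 1 output row(s).
- t1 row (uid=1): matches 3 t2 row(s) → 3 output row(s).
- t1 row (uid=6): no match → kept, t2 columns NULL.
- t1 row (uid=4): no match → kept, t2 columns NULL.
- t1 row (uid=4): no match → kept, t2 columns NULL.
- t1 row (uid=1): matches 3 t2 row(s) → 3 output row(s).
- t1 row (uid=NULL): no match → kept, t2 columns NULL.
- t1 row (uid=7): matches 1 t2 row(s) → 1 output row(s).
- t1 row (uid=3): no match → kept, t2 columns NULL.
- 3 t2 row(s) had no t1 match → kept, t1 columns NULL.

5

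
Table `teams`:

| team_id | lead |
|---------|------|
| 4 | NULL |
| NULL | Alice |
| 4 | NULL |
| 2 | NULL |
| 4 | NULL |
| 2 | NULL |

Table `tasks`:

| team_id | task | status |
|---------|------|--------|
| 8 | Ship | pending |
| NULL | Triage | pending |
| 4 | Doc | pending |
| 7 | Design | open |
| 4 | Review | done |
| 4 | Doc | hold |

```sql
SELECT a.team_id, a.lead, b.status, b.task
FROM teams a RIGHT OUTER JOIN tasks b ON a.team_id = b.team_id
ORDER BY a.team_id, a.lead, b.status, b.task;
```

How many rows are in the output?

RIGHT JOIN keeps every row from `tasks`; unmatched rows get NULL for `teams`'s columns.
Matching on a.team_id = b.team_id. A NULL in a compared column never satisfies the condition.
- a row (team_id=4): matches 3 b row(s) → 3 output row(s).
- a row (team_id=NULL): no match.
- a row (team_id=4): matches 3 b row(s) → 3 output row(s).
- a row (team_id=2): no match.
- a row (team_id=4): matches 3 b row(s) → 3 output row(s).
- a row (team_id=2): no match.
- 3 row(s) from b found no a partner → padded with NULL.
Total: 9 matched + 3 padded = 12 rows.

12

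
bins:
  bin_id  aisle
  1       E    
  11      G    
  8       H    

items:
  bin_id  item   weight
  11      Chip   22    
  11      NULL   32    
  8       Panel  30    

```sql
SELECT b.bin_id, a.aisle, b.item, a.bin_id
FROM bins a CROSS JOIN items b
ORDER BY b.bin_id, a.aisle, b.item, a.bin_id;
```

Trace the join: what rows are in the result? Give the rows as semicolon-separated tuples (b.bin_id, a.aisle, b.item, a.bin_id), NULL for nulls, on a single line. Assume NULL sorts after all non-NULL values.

CROSS JOIN pairs every row of `bins` with every row of `items`: 3 × 3 = 9 rows.

(8, E, Panel, 1); (8, G, Panel, 11); (8, H, Panel, 8); (11, E, Chip, 1); (11, E, NULL, 1); (11, G, Chip, 11); (11, G, NULL, 11); (11, H, Chip, 8); (11, H, NULL, 8)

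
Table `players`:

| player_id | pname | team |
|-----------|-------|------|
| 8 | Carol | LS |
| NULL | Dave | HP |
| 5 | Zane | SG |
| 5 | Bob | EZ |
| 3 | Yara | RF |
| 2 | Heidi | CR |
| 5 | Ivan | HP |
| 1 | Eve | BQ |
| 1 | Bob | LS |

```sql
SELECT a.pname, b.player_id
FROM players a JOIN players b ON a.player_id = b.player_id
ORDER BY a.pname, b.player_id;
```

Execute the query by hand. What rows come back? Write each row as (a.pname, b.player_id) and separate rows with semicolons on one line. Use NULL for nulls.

(Bob, 1); (Bob, 1); (Bob, 5); (Bob, 5); (Bob, 5); (Carol, 8); (Eve, 1); (Eve, 1); (Heidi, 2); (Ivan, 5); (Ivan, 5); (Ivan, 5); (Yara, 3); (Zane, 5); (Zane, 5); (Zane, 5)

INNER JOIN keeps only pairs where the ON condition holds.
Matching on a.player_id = b.player_id. A NULL in a compared column never satisfies the condition.
- player_id=8: 1 matching b row(s), so 1 row(s) emitted.
- player_id=NULL: no matching b row, dropped.
- player_id=5: 3 matching b row(s), so 3 row(s) emitted.
- player_id=5: 3 matching b row(s), so 3 row(s) emitted.
- player_id=3: 1 matching b row(s), so 1 row(s) emitted.
- player_id=2: 1 matching b row(s), so 1 row(s) emitted.
- player_id=5: 3 matching b row(s), so 3 row(s) emitted.
- player_id=1: 2 matching b row(s), so 2 row(s) emitted.
- player_id=1: 2 matching b row(s), so 2 row(s) emitted.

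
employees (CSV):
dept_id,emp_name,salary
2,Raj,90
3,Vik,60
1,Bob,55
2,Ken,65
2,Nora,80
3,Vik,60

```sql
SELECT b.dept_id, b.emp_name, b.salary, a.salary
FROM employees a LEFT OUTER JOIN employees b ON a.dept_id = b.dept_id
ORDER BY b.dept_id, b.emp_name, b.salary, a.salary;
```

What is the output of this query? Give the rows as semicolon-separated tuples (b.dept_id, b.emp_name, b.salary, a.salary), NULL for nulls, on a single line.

(1, Bob, 55, 55); (2, Ken, 65, 65); (2, Ken, 65, 80); (2, Ken, 65, 90); (2, Nora, 80, 65); (2, Nora, 80, 80); (2, Nora, 80, 90); (2, Raj, 90, 65); (2, Raj, 90, 80); (2, Raj, 90, 90); (3, Vik, 60, 60); (3, Vik, 60, 60); (3, Vik, 60, 60); (3, Vik, 60, 60)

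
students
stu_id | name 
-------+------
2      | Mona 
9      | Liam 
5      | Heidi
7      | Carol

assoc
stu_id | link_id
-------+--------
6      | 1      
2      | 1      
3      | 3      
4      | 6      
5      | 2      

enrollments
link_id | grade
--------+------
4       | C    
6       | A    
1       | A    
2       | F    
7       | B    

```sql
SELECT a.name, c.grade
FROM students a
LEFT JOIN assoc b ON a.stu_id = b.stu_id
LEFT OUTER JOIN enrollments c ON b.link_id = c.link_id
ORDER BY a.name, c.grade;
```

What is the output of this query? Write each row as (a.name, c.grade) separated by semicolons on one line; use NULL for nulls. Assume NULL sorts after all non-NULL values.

Joins associate left-to-right: students LEFT JOIN assoc on stu_id gives 4 intermediate row(s).
Then LEFT JOIN `enrollments c` on link_id: each of those 4 rows is kept; rows whose b.link_id has no match in c get NULL for c's columns.

(Carol, NULL); (Heidi, F); (Liam, NULL); (Mona, A)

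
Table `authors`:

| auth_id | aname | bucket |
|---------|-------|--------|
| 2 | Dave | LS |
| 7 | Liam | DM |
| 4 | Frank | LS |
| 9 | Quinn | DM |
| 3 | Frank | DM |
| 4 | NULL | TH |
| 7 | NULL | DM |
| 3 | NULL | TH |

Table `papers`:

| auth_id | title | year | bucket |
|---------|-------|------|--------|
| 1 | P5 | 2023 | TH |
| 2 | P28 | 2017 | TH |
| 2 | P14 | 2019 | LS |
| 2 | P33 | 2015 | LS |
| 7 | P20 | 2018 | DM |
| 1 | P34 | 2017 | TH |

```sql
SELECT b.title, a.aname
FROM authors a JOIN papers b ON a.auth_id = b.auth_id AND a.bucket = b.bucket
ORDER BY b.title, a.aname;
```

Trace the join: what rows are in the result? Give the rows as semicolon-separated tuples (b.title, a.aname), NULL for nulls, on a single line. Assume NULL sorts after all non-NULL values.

INNER JOIN keeps only pairs where the ON condition holds.
Matching on a.auth_id = b.auth_id AND a.bucket = b.bucket.
- auth_id=2, bucket=LS: 2 matching b row(s), so 2 row(s) emitted.
- auth_id=7, bucket=DM: 1 matching b row(s), so 1 row(s) emitted.
- auth_id=4, bucket=LS: no matching b row, dropped.
- auth_id=9, bucket=DM: no matching b row, dropped.
- auth_id=3, bucket=DM: no matching b row, dropped.
- auth_id=4, bucket=TH: no matching b row, dropped.
- auth_id=7, bucket=DM: 1 matching b row(s), so 1 row(s) emitted.
- auth_id=3, bucket=TH: no matching b row, dropped.
After projecting and ordering:
b.title | a.aname
P14 | Dave
P20 | Liam
P20 | NULL
P33 | Dave

(P14, Dave); (P20, Liam); (P20, NULL); (P33, Dave)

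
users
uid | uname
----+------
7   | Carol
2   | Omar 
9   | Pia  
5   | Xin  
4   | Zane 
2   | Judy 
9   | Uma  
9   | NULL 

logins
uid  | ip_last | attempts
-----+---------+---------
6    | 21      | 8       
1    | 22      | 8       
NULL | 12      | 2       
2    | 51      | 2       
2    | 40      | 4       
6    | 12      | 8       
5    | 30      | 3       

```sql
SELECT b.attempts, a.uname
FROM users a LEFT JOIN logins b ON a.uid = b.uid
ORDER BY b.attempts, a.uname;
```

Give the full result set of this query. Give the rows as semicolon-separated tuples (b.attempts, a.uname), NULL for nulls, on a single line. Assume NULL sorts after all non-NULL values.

LEFT JOIN keeps every row from `users`; unmatched rows get NULL for `logins`'s columns.
Matching on a.uid = b.uid. A NULL in a compared column never satisfies the condition.
Matched pairs: 5; unmatched a rows kept: 5.

(2, Judy); (2, Omar); (3, Xin); (4, Judy); (4, Omar); (NULL, Carol); (NULL, Pia); (NULL, Uma); (NULL, Zane); (NULL, NULL)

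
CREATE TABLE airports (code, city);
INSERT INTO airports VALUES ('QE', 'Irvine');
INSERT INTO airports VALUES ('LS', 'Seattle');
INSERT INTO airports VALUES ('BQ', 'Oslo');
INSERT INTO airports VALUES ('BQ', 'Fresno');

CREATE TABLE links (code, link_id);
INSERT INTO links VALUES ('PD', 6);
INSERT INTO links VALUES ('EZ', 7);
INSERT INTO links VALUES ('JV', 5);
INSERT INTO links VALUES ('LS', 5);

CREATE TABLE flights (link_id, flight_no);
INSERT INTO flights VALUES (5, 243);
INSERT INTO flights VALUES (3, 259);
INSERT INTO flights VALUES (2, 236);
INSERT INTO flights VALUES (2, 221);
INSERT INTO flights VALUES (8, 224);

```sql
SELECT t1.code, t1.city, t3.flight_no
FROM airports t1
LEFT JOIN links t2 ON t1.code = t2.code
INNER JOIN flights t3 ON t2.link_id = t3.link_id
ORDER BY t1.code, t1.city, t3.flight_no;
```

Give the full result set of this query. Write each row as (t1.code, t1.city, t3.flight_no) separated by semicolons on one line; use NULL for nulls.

(LS, Seattle, 243)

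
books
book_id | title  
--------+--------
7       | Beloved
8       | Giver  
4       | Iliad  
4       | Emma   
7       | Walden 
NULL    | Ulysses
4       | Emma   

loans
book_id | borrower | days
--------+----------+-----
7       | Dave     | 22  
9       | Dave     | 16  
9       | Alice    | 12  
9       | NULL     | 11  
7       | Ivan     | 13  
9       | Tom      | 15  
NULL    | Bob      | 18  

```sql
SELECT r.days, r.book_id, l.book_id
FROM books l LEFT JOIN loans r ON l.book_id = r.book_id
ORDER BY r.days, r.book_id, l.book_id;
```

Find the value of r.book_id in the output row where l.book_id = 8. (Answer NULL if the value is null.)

NULL

LEFT JOIN keeps every row from `books`; unmatched rows get NULL for `loans`'s columns.
Matching on l.book_id = r.book_id. A NULL in a compared column never satisfies the condition.
- book_id=7: 2 matching r row(s), so 2 row(s) emitted.
- book_id=8: no r row matches, row kept with r columns NULL.
- book_id=4: no r row matches, row kept with r columns NULL.
- book_id=4: no r row matches, row kept with r columns NULL.
- book_id=7: 2 matching r row(s), so 2 row(s) emitted.
- book_id=NULL: no r row matches, row kept with r columns NULL.
- book_id=4: no r row matches, row kept with r columns NULL.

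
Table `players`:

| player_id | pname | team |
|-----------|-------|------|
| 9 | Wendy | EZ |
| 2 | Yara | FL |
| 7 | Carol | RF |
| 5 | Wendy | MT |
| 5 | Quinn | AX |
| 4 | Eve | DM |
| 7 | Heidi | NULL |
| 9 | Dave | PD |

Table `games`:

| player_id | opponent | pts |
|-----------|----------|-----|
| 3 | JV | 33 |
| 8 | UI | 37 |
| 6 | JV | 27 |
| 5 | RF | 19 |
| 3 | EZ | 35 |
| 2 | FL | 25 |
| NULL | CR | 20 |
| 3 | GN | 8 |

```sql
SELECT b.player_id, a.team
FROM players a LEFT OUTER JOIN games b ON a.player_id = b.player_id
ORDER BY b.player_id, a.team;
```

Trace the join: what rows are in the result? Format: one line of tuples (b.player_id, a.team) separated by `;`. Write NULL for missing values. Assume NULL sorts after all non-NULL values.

LEFT JOIN keeps every row from `players`; unmatched rows get NULL for `games`'s columns.
Matching on a.player_id = b.player_id. A NULL in a compared column never satisfies the condition.
- a row (player_id=9): no match → kept, b columns NULL.
- a row (player_id=2): matches 1 b row(s) → 1 output row(s).
- a row (player_id=7): no match → kept, b columns NULL.
- a row (player_id=5): matches 1 b row(s) → 1 output row(s).
- a row (player_id=5): matches 1 b row(s) → 1 output row(s).
- a row (player_id=4): no match → kept, b columns NULL.
- a row (player_id=7): no match → kept, b columns NULL.
- a row (player_id=9): no match → kept, b columns NULL.
After projecting and ordering:
b.player_id | a.team
2 | FL
5 | AX
5 | MT
NULL | DM
NULL | EZ
NULL | PD
NULL | RF
NULL | NULL

(2, FL); (5, AX); (5, MT); (NULL, DM); (NULL, EZ); (NULL, PD); (NULL, RF); (NULL, NULL)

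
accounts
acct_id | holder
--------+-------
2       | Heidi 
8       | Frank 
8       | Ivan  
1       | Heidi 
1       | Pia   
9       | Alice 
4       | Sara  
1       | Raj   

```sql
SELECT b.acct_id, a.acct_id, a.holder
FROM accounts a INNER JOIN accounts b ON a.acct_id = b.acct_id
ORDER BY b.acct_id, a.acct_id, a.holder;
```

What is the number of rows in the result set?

16

INNER JOIN keeps only pairs where the ON condition holds.
Matching on a.acct_id = b.acct_id.
Matched pairs: 16.
Total: 16 rows.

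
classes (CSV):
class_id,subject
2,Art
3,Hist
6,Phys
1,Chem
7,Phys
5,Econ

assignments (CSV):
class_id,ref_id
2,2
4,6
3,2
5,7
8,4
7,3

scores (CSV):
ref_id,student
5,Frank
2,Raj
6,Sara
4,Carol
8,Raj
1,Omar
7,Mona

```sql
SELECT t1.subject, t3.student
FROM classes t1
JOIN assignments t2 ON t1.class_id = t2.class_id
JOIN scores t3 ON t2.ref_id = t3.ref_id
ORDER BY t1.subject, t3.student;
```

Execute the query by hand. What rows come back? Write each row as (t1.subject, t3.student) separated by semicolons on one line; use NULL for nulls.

(Art, Raj); (Econ, Mona); (Hist, Raj)

Joins associate left-to-right: classes INNER JOIN assignments on class_id gives 4 intermediate row(s).
Then INNER JOIN `scores t3` on ref_id: keep only rows whose t2.ref_id appears in t3.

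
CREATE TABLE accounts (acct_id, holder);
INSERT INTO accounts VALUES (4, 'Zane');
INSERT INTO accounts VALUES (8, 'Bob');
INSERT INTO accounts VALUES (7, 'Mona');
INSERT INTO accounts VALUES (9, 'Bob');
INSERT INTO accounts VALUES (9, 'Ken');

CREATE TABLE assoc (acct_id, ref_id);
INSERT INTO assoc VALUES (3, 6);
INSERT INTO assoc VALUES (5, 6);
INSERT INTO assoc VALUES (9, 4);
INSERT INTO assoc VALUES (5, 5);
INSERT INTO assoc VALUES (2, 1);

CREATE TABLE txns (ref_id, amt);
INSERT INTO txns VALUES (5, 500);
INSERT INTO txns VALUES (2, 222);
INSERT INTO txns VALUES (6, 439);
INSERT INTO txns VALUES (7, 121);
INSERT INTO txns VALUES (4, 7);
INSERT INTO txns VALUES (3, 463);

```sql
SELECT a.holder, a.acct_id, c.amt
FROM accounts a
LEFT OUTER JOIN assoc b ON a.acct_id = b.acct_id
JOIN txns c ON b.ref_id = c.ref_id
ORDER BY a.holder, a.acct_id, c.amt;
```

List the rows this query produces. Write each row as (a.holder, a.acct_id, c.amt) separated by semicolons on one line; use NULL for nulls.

(Bob, 9, 7); (Ken, 9, 7)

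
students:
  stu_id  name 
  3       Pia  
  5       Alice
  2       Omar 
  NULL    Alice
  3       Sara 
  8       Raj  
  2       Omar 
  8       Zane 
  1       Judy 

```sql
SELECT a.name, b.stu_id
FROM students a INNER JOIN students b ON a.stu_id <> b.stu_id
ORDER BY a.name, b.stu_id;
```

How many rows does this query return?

INNER JOIN keeps only pairs where the ON condition holds.
Matching on a.stu_id <> b.stu_id. A NULL in a compared column never satisfies the condition.
Matched pairs: 50.
Total: 50 rows.

50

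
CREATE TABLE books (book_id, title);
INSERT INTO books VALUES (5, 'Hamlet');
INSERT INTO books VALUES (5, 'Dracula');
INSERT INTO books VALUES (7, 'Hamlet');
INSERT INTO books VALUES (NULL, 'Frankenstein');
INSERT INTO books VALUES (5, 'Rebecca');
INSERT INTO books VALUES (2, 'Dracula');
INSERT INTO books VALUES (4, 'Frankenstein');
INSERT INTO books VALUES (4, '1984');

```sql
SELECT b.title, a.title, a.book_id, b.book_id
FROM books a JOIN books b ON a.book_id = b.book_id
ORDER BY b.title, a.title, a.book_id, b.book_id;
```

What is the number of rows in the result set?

INNER JOIN keeps only pairs where the ON condition holds.
Matching on a.book_id = b.book_id. A NULL in a compared column never satisfies the condition.
Matched pairs: 15.
Total: 15 rows.

15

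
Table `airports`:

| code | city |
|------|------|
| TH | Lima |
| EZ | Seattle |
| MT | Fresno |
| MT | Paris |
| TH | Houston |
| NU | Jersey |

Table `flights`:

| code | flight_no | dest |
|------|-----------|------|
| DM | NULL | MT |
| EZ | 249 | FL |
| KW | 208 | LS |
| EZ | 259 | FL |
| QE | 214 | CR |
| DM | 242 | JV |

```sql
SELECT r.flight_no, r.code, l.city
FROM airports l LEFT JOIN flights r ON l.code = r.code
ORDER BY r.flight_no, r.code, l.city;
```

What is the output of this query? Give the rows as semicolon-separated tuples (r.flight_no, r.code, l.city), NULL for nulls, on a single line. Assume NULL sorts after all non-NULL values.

(249, EZ, Seattle); (259, EZ, Seattle); (NULL, NULL, Fresno); (NULL, NULL, Houston); (NULL, NULL, Jersey); (NULL, NULL, Lima); (NULL, NULL, Paris)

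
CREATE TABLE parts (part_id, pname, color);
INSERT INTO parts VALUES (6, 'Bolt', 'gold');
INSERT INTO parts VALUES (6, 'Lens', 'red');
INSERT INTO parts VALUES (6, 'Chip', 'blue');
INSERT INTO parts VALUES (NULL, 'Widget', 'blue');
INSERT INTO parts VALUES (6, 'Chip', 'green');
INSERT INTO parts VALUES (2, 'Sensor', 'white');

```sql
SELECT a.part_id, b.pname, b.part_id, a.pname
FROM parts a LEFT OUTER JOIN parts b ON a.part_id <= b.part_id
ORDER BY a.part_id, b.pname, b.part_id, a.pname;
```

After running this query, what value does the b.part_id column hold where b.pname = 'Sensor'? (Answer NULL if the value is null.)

2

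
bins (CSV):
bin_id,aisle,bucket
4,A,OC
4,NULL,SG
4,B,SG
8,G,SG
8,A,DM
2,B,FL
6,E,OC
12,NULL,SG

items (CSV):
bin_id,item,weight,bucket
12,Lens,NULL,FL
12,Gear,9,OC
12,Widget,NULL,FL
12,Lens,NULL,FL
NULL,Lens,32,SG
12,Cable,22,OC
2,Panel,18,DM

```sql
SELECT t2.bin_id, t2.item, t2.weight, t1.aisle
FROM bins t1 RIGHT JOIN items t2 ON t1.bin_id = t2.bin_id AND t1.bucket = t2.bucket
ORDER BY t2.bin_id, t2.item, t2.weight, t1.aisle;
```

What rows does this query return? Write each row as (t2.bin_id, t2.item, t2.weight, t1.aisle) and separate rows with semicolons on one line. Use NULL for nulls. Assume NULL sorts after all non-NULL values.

RIGHT JOIN keeps every row from `items`; unmatched rows get NULL for `bins`'s columns.
Matching on t1.bin_id = t2.bin_id AND t1.bucket = t2.bucket. A NULL in a compared column never satisfies the condition.
- t1 (bin_id=4, bucket=OC) has no partner in t2.
- t1 (bin_id=4, bucket=SG) has no partner in t2.
- t1 (bin_id=4, bucket=SG) has no partner in t2.
- t1 (bin_id=8, bucket=SG) has no partner in t2.
- t1 (bin_id=8, bucket=DM) has no partner in t2.
- t1 (bin_id=2, bucket=FL) has no partner in t2.
- t1 (bin_id=6, bucket=OC) has no partner in t2.
- t1 (bin_id=12, bucket=SG) has no partner in t2.
- 7 row(s) from t2 found no t1 partner → padded with NULL.
After projecting and ordering:
t2.bin_id | t2.item | t2.weight | t1.aisle
2 | Panel | 18 | NULL
12 | Cable | 22 | NULL
12 | Gear | 9 | NULL
12 | Lens | NULL | NULL
12 | Lens | NULL | NULL
12 | Widget | NULL | NULL
NULL | Lens | 32 | NULL

(2, Panel, 18, NULL); (12, Cable, 22, NULL); (12, Gear, 9, NULL); (12, Lens, NULL, NULL); (12, Lens, NULL, NULL); (12, Widget, NULL, NULL); (NULL, Lens, 32, NULL)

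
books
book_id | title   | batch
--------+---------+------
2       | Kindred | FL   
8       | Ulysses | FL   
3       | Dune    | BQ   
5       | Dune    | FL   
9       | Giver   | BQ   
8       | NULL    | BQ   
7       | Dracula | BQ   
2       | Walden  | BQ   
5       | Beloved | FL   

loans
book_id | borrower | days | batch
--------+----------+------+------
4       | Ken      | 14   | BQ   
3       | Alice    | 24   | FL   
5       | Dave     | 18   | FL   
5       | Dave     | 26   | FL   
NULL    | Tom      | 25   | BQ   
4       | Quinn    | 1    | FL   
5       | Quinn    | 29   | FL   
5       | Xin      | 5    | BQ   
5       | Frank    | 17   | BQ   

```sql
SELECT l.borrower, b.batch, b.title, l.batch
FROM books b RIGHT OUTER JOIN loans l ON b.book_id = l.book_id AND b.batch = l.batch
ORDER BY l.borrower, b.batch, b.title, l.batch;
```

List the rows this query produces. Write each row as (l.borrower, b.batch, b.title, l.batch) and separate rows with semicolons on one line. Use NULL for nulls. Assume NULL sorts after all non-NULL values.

(Alice, NULL, NULL, FL); (Dave, FL, Beloved, FL); (Dave, FL, Beloved, FL); (Dave, FL, Dune, FL); (Dave, FL, Dune, FL); (Frank, NULL, NULL, BQ); (Ken, NULL, NULL, BQ); (Quinn, FL, Beloved, FL); (Quinn, FL, Dune, FL); (Quinn, NULL, NULL, FL); (Tom, NULL, NULL, BQ); (Xin, NULL, NULL, BQ)

RIGHT JOIN keeps every row from `loans`; unmatched rows get NULL for `books`'s columns.
Matching on b.book_id = l.book_id AND b.batch = l.batch. A NULL in a compared column never satisfies the condition.
- book_id=2, batch=FL: no matching l row.
- book_id=8, batch=FL: no matching l row.
- book_id=3, batch=BQ: no matching l row.
- book_id=5, batch=FL: 3 matching l row(s), so 3 row(s) emitted.
- book_id=9, batch=BQ: no matching l row.
- book_id=8, batch=BQ: no matching l row.
- book_id=7, batch=BQ: no matching l row.
- book_id=2, batch=BQ: no matching l row.
- book_id=5, batch=FL: 3 matching l row(s), so 3 row(s) emitted.
- plus 6 unmatched l row(s), each kept with NULL b columns.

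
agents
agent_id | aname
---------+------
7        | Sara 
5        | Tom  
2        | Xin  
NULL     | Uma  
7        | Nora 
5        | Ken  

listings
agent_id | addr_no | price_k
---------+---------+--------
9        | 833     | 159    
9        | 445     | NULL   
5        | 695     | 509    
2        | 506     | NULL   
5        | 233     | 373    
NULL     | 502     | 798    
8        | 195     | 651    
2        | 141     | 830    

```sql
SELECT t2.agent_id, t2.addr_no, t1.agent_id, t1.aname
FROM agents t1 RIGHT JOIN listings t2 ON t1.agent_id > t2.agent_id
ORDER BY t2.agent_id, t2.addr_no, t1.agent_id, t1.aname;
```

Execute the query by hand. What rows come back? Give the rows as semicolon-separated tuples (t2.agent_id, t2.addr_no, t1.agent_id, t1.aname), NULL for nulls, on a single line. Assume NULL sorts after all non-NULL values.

RIGHT JOIN keeps every row from `listings`; unmatched rows get NULL for `agents`'s columns.
Matching on t1.agent_id > t2.agent_id. A NULL in a compared column never satisfies the condition.
- t1 (agent_id=7) pairs with 4 row(s) of t2.
- t1 (agent_id=5) pairs with 2 row(s) of t2.
- t1 (agent_id=2) has no partner in t2.
- t1 (agent_id=NULL) has no partner in t2.
- t1 (agent_id=7) pairs with 4 row(s) of t2.
- t1 (agent_id=5) pairs with 2 row(s) of t2.
- 4 row(s) from t2 found no t1 partner → padded with NULL.

(2, 141, 5, Ken); (2, 141, 5, Tom); (2, 141, 7, Nora); (2, 141, 7, Sara); (2, 506, 5, Ken); (2, 506, 5, Tom); (2, 506, 7, Nora); (2, 506, 7, Sara); (5, 233, 7, Nora); (5, 233, 7, Sara); (5, 695, 7, Nora); (5, 695, 7, Sara); (8, 195, NULL, NULL); (9, 445, NULL, NULL); (9, 833, NULL, NULL); (NULL, 502, NULL, NULL)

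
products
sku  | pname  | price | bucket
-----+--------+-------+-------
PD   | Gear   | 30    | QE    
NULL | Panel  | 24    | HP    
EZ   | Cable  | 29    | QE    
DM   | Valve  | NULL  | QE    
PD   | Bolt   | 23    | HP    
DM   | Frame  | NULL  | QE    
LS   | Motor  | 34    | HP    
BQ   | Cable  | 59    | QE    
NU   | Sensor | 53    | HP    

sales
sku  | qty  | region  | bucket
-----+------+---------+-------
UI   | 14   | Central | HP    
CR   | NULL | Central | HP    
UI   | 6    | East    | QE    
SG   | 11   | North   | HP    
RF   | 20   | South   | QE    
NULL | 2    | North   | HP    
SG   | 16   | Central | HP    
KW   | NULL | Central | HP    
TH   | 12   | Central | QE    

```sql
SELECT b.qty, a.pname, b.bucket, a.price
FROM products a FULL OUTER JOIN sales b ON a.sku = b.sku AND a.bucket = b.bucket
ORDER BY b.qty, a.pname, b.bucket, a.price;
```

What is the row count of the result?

18

FULL OUTER JOIN keeps every row from both sides; unmatched rows get NULL for the other side's columns.
Matching on a.sku = b.sku AND a.bucket = b.bucket. A NULL in a compared column never satisfies the condition.
Matched pairs: 0; unmatched a rows kept: 9; unmatched b rows kept: 9.
Total: 0 matched + 18 padded = 18 rows.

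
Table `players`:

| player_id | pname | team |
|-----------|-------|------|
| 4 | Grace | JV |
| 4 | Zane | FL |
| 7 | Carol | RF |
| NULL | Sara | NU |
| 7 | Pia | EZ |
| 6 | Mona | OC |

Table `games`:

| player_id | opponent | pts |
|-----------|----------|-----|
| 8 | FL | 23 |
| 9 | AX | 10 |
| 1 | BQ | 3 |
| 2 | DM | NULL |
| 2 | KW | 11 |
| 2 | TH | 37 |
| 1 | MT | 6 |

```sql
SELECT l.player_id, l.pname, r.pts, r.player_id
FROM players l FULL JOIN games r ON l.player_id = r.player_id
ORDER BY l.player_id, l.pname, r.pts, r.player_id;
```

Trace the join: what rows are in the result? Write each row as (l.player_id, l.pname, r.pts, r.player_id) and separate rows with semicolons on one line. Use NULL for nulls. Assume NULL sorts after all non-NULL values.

(4, Grace, NULL, NULL); (4, Zane, NULL, NULL); (6, Mona, NULL, NULL); (7, Carol, NULL, NULL); (7, Pia, NULL, NULL); (NULL, Sara, NULL, NULL); (NULL, NULL, 3, 1); (NULL, NULL, 6, 1); (NULL, NULL, 10, 9); (NULL, NULL, 11, 2); (NULL, NULL, 23, 8); (NULL, NULL, 37, 2); (NULL, NULL, NULL, 2)

FULL OUTER JOIN keeps every row from both sides; unmatched rows get NULL for the other side's columns.
Matching on l.player_id = r.player_id. A NULL in a compared column never satisfies the condition.
- player_id=4: no r row matches, row kept with r columns NULL.
- player_id=4: no r row matches, row kept with r columns NULL.
- player_id=7: no r row matches, row kept with r columns NULL.
- player_id=NULL: no r row matches, row kept with r columns NULL.
- player_id=7: no r row matches, row kept with r columns NULL.
- player_id=6: no r row matches, row kept with r columns NULL.
- 7 r row(s) had no l match → kept, l columns NULL.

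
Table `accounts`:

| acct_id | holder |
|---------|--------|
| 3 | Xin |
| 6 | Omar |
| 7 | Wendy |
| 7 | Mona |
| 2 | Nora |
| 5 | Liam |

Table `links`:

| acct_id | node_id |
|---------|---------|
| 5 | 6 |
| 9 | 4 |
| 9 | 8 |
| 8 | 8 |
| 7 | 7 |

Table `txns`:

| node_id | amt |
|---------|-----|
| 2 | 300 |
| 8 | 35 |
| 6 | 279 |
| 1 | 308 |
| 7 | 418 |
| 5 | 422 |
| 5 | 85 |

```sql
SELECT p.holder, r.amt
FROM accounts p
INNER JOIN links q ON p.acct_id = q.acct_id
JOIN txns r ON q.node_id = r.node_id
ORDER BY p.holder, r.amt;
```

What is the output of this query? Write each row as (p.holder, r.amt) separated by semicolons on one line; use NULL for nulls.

(Liam, 279); (Mona, 418); (Wendy, 418)

Joins associate left-to-right: accounts INNER JOIN links on acct_id gives 3 intermediate row(s).
Then INNER JOIN `txns r` on node_id: keep only rows whose q.node_id appears in r.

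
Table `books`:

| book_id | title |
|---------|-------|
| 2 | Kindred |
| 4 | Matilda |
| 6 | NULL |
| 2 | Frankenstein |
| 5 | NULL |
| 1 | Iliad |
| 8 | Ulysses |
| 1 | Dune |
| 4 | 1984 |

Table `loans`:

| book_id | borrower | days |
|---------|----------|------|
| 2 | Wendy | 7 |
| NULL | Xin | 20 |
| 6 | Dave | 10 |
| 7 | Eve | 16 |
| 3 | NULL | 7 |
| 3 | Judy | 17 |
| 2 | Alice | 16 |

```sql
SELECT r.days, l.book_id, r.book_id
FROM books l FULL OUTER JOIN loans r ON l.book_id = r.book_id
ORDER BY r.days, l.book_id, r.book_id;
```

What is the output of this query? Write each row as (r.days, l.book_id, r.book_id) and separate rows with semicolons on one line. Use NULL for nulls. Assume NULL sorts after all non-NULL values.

FULL OUTER JOIN keeps every row from both sides; unmatched rows get NULL for the other side's columns.
Matching on l.book_id = r.book_id. A NULL in a compared column never satisfies the condition.
Matched pairs: 5; unmatched l rows kept: 6; unmatched r rows kept: 4.

(7, 2, 2); (7, 2, 2); (7, NULL, 3); (10, 6, 6); (16, 2, 2); (16, 2, 2); (16, NULL, 7); (17, NULL, 3); (20, NULL, NULL); (NULL, 1, NULL); (NULL, 1, NULL); (NULL, 4, NULL); (NULL, 4, NULL); (NULL, 5, NULL); (NULL, 8, NULL)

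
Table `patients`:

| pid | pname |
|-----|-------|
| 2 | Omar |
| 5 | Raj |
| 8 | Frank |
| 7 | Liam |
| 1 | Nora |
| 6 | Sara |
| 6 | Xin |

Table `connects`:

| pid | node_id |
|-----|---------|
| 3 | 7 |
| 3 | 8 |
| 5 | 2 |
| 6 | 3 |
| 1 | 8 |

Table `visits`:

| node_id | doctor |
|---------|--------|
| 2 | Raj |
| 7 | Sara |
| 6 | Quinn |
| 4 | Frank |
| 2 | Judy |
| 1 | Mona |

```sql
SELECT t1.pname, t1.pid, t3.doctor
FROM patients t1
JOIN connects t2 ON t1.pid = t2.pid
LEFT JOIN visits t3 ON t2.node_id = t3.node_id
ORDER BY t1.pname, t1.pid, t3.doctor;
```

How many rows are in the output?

Step 1 — t1 INNER JOIN t2 on pid → 4 row(s).
Then LEFT JOIN `visits t3` on node_id: each of those 4 rows is kept; rows whose t2.node_id has no match in t3 get NULL for t3's columns.
Result: 5 row(s).

5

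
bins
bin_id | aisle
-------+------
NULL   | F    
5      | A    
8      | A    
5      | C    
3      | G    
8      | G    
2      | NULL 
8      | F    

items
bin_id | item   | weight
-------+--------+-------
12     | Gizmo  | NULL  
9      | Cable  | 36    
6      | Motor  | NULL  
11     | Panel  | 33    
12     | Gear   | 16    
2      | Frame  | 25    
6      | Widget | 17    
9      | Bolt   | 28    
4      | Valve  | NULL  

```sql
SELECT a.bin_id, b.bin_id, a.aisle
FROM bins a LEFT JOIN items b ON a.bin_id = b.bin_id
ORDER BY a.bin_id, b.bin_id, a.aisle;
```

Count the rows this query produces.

8

LEFT JOIN keeps every row from `bins`; unmatched rows get NULL for `items`'s columns.
Matching on a.bin_id = b.bin_id. A NULL in a compared column never satisfies the condition.
Matched pairs: 1; unmatched a rows kept: 7.
Total: 1 matched + 7 padded = 8 rows.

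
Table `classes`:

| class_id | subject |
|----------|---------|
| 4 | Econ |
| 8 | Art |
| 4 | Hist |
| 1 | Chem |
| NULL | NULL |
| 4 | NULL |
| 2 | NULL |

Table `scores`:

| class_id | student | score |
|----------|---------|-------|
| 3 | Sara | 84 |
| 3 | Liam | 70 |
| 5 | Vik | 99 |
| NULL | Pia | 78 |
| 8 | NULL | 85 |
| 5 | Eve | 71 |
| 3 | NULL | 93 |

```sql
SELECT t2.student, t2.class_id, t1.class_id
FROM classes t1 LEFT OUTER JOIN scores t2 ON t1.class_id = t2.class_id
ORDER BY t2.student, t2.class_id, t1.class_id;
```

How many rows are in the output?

7

LEFT JOIN keeps every row from `classes`; unmatched rows get NULL for `scores`'s columns.
Matching on t1.class_id = t2.class_id. A NULL in a compared column never satisfies the condition.
- class_id=4: no t2 row matches, row kept with t2 columns NULL.
- class_id=8: 1 matching t2 row(s), so 1 row(s) emitted.
- class_id=4: no t2 row matches, row kept with t2 columns NULL.
- class_id=1: no t2 row matches, row kept with t2 columns NULL.
- class_id=NULL: no t2 row matches, row kept with t2 columns NULL.
- class_id=4: no t2 row matches, row kept with t2 columns NULL.
- class_id=2: no t2 row matches, row kept with t2 columns NULL.
Total: 1 matched + 6 padded = 7 rows.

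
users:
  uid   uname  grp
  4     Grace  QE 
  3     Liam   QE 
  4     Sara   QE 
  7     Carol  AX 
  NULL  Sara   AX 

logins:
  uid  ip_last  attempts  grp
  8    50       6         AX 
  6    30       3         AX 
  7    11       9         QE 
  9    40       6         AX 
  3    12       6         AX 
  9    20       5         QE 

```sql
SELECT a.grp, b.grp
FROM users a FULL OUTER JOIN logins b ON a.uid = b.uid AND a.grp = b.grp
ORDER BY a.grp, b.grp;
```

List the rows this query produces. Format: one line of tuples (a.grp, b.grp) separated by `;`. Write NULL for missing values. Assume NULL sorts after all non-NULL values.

FULL OUTER JOIN keeps every row from both sides; unmatched rows get NULL for the other side's columns.
Matching on a.uid = b.uid AND a.grp = b.grp. A NULL in a compared column never satisfies the condition.
- a[0] uid=4, grp=QE → no match; kept with NULLs on the b side.
- a[1] uid=3, grp=QE → no match; kept with NULLs on the b side.
- a[2] uid=4, grp=QE → no match; kept with NULLs on the b side.
- a[3] uid=7, grp=AX → no match; kept with NULLs on the b side.
- a[4] uid=NULL, grp=AX → no match; kept with NULLs on the b side.
- plus 6 unmatched b row(s), each kept with NULL a columns.

(AX, NULL); (AX, NULL); (QE, NULL); (QE, NULL); (QE, NULL); (NULL, AX); (NULL, AX); (NULL, AX); (NULL, AX); (NULL, QE); (NULL, QE)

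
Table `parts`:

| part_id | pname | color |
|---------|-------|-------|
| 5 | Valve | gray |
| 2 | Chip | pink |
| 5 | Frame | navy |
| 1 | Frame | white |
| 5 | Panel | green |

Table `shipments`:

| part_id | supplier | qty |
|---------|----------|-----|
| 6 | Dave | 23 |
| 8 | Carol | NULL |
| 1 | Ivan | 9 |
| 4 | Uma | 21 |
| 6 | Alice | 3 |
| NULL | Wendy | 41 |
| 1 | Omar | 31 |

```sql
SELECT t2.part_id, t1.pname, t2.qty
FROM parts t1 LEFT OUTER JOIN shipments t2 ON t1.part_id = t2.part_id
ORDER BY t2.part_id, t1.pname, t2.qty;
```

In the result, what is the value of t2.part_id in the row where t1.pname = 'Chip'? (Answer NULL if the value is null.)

NULL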